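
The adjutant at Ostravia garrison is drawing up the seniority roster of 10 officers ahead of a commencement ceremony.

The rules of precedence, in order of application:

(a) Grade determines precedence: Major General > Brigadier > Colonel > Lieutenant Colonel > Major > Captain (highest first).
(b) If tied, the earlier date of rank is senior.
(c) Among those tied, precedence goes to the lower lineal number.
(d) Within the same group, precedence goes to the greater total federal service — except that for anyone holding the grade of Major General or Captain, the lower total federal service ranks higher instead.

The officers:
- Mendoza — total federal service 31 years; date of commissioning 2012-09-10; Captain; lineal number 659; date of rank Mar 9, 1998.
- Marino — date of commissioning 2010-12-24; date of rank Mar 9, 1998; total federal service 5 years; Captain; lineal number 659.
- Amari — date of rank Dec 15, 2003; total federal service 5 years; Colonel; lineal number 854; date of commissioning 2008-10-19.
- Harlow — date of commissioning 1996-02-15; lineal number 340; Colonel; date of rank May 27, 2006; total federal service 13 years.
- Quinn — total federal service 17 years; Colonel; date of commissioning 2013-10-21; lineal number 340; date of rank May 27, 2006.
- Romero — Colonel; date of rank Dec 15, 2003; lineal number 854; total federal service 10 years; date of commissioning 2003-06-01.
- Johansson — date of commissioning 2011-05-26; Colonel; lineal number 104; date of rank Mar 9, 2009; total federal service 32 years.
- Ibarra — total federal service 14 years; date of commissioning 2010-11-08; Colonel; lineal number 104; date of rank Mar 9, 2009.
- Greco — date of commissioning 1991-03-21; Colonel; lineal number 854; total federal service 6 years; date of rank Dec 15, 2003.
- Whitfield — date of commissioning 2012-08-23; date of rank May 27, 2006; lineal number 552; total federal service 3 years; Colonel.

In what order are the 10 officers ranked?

Romero, Greco, Amari, Quinn, Harlow, Whitfield, Johansson, Ibarra, Marino, Mendoza

By grade: Romero, Greco, Amari, Quinn, Harlow, Whitfield, Johansson and Ibarra (Colonel); then Marino and Mendoza (Captain).
Among Romero, Greco, Amari, Quinn, Harlow, Whitfield, Johansson and Ibarra, by date of rank (earlier first): Romero, Greco and Amari (Dec 15, 2003) before Quinn, Harlow and Whitfield (May 27, 2006) before Johansson and Ibarra (Mar 9, 2009).
Romero, Greco and Amari all have lineal number 854, so the next rule applies.
Among Romero, Greco and Amari, by total federal service (higher first): Romero (10 years) before Greco (6 years) before Amari (5 years).
Among Quinn, Harlow and Whitfield, by lineal number (lower first): Quinn and Harlow (340) before Whitfield (552).
Among Quinn and Harlow, by total federal service (higher first): Quinn (17 years) before Harlow (13 years).
Johansson and Ibarra both have lineal number 104, so the next rule applies.
Among Johansson and Ibarra, by total federal service (higher first): Johansson (32 years) before Ibarra (14 years).
Marino and Mendoza both have date of rank Mar 9, 1998, so the next rule applies.
Marino and Mendoza both have lineal number 659, so the next rule applies.
Among Marino and Mendoza, by total federal service (lower first) (reversed rule for this group): Marino (5 years) before Mendoza (31 years).
Full order: Romero, Greco, Amari, Quinn, Harlow, Whitfield, Johansson, Ibarra, Marino, Mendoza.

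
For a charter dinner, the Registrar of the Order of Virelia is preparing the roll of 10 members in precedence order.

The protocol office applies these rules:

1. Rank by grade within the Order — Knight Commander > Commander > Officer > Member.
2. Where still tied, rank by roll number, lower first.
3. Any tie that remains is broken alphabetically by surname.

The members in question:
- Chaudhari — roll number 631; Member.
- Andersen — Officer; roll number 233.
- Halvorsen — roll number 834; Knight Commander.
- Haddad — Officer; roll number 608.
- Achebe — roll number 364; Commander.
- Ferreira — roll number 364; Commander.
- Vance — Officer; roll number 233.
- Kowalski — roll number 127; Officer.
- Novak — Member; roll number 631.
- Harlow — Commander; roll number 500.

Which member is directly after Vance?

Haddad

By grade within the Order: Halvorsen (Knight Commander); then Achebe, Ferreira and Harlow (Commander); then Kowalski, Andersen, Vance and Haddad (Officer); then Chaudhari and Novak (Member).
Among Achebe, Ferreira and Harlow, by roll number (lower first): Achebe and Ferreira (364) before Harlow (500).
Among Achebe and Ferreira, alphabetically by surname: Achebe before Ferreira.
Among Kowalski, Andersen, Vance and Haddad, by roll number (lower first): Kowalski (127) before Andersen and Vance (233) before Haddad (608).
Among Andersen and Vance, alphabetically by surname: Andersen before Vance.
Chaudhari and Novak both have roll number 631, so the next rule applies.
Among Chaudhari and Novak, alphabetically by surname: Chaudhari before Novak.
Order: Halvorsen, Achebe, Ferreira, Harlow, Kowalski, Andersen, Vance, Haddad, Chaudhari, Novak.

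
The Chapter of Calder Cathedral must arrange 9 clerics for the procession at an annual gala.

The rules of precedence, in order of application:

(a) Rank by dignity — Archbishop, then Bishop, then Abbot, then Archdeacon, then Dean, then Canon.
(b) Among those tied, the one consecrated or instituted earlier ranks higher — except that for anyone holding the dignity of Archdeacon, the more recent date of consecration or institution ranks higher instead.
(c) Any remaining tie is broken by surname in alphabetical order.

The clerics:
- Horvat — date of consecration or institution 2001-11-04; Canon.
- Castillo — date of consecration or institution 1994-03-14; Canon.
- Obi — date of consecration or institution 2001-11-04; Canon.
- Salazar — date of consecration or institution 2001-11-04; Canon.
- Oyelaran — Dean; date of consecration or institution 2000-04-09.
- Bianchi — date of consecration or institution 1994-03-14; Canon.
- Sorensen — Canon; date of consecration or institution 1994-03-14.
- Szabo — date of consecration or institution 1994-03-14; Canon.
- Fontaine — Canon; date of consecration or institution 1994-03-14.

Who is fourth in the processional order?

By dignity: Oyelaran (Dean); then Bianchi, Castillo, Fontaine, Sorensen, Szabo, Horvat, Obi and Salazar (Canon).
Among Bianchi, Castillo, Fontaine, Sorensen, Szabo, Horvat, Obi and Salazar, by date of consecration or institution (earlier first): Bianchi, Castillo, Fontaine, Sorensen and Szabo (1994-03-14) before Horvat, Obi and Salazar (2001-11-04).
Among Bianchi, Castillo, Fontaine, Sorensen and Szabo, alphabetically by surname: Bianchi before Castillo before Fontaine before Sorensen before Szabo.
Among Horvat, Obi and Salazar, alphabetically by surname: Horvat before Obi before Salazar.
Order: Oyelaran, Bianchi, Castillo, Fontaine, Sorensen, Szabo, Horvat, Obi, Salazar.

Fontaine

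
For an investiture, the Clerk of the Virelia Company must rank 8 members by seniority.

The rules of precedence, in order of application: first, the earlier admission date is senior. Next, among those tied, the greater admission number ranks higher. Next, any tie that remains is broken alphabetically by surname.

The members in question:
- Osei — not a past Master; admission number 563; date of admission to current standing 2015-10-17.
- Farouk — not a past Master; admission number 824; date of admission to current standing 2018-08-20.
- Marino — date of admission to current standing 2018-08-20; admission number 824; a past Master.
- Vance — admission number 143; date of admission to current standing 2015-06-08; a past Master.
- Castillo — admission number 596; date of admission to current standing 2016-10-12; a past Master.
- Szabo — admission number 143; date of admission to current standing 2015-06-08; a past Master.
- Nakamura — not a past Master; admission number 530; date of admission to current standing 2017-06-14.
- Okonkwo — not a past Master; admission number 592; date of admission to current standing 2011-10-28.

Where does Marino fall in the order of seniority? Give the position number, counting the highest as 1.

8

By date of admission to current standing (earlier first): Okonkwo (2011-10-28); then Szabo and Vance (both 2015-06-08); then Osei (2015-10-17); then Castillo (2016-10-12); then Nakamura (2017-06-14); then Farouk and Marino (both 2018-08-20).
Szabo and Vance both have admission number 143, so the next rule applies.
Among Szabo and Vance, alphabetically by surname: Szabo before Vance.
Farouk and Marino both have admission number 824, so the next rule applies.
Among Farouk and Marino, alphabetically by surname: Farouk before Marino.
Order: Okonkwo, Szabo, Vance, Osei, Castillo, Nakamura, Farouk, Marino. So position 8.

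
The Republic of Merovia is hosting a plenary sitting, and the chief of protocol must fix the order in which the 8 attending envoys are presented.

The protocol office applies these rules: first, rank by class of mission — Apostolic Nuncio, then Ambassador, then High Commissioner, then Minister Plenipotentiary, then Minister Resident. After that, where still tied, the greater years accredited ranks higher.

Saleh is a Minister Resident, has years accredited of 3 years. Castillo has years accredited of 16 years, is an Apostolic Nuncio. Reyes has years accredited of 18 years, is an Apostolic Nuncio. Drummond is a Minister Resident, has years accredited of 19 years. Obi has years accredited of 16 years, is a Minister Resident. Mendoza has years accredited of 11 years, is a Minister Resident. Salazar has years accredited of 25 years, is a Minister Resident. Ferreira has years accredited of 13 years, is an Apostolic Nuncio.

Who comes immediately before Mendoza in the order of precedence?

By class of mission: Reyes, Castillo and Ferreira (Apostolic Nuncio); then Salazar, Drummond, Obi, Mendoza and Saleh (Minister Resident).
Among Reyes, Castillo and Ferreira, by years accredited (higher first): Reyes (18 years) before Castillo (16 years) before Ferreira (13 years).
Among Salazar, Drummond, Obi, Mendoza and Saleh, by years accredited (higher first): Salazar (25 years) before Drummond (19 years) before Obi (16 years) before Mendoza (11 years) before Saleh (3 years).
Order: Reyes, Castillo, Ferreira, Salazar, Drummond, Obi, Mendoza, Saleh.

Obi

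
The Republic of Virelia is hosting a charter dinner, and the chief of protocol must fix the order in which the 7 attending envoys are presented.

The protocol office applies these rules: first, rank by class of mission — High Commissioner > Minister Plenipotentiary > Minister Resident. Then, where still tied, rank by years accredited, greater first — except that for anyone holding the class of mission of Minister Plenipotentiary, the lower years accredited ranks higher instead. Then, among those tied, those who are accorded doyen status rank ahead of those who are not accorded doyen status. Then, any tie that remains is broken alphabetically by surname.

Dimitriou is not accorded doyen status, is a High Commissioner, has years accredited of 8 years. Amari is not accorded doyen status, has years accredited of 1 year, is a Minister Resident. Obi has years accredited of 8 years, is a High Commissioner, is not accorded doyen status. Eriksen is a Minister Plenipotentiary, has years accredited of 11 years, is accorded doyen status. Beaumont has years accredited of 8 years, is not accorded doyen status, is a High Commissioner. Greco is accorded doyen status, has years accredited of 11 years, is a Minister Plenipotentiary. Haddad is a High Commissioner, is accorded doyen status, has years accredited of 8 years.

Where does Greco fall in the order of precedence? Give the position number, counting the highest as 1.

6

By class of mission: Haddad, Beaumont, Dimitriou and Obi (High Commissioner); then Eriksen and Greco (Minister Plenipotentiary); then Amari (Minister Resident).
Haddad, Beaumont, Dimitriou and Obi all have years accredited 8 years, so the next rule applies.
Among Haddad, Beaumont, Dimitriou and Obi, accorded doyen status before not accorded doyen status: Haddad (accorded doyen status) before Beaumont, Dimitriou and Obi (not accorded doyen status).
Among Beaumont, Dimitriou and Obi, alphabetically by surname: Beaumont before Dimitriou before Obi.
Eriksen and Greco both have years accredited 11 years, so the next rule applies.
Eriksen and Greco are each accorded doyen status, so the next rule applies.
Among Eriksen and Greco, alphabetically by surname: Eriksen before Greco.
Order: Haddad, Beaumont, Dimitriou, Obi, Eriksen, Greco, Amari. So position 6.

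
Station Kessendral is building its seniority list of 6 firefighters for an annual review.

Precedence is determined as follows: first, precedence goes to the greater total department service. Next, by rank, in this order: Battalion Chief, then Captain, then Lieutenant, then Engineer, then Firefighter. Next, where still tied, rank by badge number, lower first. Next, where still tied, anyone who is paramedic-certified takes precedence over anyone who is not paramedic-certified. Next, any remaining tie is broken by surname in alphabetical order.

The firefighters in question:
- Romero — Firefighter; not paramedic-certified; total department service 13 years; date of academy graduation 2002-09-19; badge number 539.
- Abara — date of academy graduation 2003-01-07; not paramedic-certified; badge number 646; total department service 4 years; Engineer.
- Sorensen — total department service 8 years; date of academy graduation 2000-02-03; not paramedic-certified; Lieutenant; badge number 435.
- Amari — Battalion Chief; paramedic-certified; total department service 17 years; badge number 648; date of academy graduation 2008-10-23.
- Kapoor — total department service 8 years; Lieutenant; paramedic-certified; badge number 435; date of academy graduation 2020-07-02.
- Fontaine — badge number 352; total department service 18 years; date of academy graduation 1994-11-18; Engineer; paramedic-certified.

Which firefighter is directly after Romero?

Kapoor

By total department service (higher first): Fontaine (18 years); then Amari (17 years); then Romero (13 years); then Kapoor and Sorensen (both 8 years); then Abara (4 years).
Kapoor and Sorensen are each Lieutenant, so the next rule applies.
Kapoor and Sorensen both have badge number 435, so the next rule applies.
Among Kapoor and Sorensen, paramedic-certified before not paramedic-certified: Kapoor (paramedic-certified) before Sorensen (not paramedic-certified).
Order: Fontaine, Amari, Romero, Kapoor, Sorensen, Abara.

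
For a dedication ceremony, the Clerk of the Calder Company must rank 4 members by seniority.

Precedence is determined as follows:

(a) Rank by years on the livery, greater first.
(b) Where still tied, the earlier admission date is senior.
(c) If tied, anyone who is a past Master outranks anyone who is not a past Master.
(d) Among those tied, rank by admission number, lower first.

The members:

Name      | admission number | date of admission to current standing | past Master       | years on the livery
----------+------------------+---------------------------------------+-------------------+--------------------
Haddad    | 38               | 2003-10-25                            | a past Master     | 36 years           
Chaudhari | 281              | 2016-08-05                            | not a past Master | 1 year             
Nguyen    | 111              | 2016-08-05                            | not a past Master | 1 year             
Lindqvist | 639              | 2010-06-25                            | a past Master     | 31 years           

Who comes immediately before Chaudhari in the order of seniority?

By years on the livery (higher first): Haddad (36 years); then Lindqvist (31 years); then Nguyen and Chaudhari (both 1 year).
Nguyen and Chaudhari both have date of admission to current standing 2016-08-05, so the next rule applies.
Nguyen and Chaudhari are each not a past Master, so the next rule applies.
Among Nguyen and Chaudhari, by admission number (lower first): Nguyen (111) before Chaudhari (281).
Order: Haddad, Lindqvist, Nguyen, Chaudhari.

Nguyen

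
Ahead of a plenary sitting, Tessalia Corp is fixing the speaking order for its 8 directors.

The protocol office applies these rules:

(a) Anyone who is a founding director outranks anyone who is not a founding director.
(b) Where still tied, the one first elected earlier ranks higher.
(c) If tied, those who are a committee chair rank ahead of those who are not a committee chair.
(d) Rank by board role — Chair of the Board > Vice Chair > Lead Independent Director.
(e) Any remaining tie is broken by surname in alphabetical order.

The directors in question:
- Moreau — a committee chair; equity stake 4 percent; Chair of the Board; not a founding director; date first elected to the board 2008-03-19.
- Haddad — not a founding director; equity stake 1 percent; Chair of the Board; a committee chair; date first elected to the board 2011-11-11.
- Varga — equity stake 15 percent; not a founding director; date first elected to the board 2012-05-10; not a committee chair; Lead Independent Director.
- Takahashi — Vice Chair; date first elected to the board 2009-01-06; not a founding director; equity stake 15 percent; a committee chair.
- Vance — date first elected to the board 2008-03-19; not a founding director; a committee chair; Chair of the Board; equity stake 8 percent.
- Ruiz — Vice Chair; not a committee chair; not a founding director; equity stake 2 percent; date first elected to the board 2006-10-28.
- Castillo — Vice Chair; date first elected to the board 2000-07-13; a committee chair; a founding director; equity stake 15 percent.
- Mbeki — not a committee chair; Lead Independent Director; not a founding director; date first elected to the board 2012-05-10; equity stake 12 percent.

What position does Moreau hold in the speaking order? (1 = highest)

3

By the first rule: Castillo (a founding director); then Ruiz, Moreau, Vance, Takahashi, Haddad, Mbeki and Varga (each not a founding director).
Among Ruiz, Moreau, Vance, Takahashi, Haddad, Mbeki and Varga, by date first elected to the board (earlier first): Ruiz (2006-10-28) before Moreau and Vance (2008-03-19) before Takahashi (2009-01-06) before Haddad (2011-11-11) before Mbeki and Varga (2012-05-10).
Moreau and Vance are each a committee chair, so the next rule applies.
Moreau and Vance are each Chair of the Board, so the next rule applies.
Among Moreau and Vance, alphabetically by surname: Moreau before Vance.
Mbeki and Varga are each not a committee chair, so the next rule applies.
Mbeki and Varga are each Lead Independent Director, so the next rule applies.
Among Mbeki and Varga, alphabetically by surname: Mbeki before Varga.
Order: Castillo, Ruiz, Moreau, Vance, Takahashi, Haddad, Mbeki, Varga. So position 3.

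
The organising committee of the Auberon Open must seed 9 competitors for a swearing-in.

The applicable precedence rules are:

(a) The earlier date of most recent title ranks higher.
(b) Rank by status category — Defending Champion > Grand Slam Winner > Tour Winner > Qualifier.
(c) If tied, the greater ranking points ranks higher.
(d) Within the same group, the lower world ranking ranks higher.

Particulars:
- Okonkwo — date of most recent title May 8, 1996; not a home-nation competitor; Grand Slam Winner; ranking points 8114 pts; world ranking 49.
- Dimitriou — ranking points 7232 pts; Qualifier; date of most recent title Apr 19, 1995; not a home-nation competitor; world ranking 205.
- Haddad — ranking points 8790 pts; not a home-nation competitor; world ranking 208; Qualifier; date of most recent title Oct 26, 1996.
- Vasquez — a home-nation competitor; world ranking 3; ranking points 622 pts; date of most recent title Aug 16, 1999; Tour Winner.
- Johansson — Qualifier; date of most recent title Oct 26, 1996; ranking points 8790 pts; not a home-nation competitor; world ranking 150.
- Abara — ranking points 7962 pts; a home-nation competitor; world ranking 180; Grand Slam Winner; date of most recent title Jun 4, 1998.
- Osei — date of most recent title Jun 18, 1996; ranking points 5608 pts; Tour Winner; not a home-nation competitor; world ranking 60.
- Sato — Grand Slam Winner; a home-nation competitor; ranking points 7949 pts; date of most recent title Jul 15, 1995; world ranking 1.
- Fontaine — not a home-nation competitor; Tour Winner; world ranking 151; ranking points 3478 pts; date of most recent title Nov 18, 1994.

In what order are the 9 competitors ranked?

Fontaine, Dimitriou, Sato, Okonkwo, Osei, Johansson, Haddad, Abara, Vasquez

By date of most recent title (earlier first): Fontaine (Nov 18, 1994); then Dimitriou (Apr 19, 1995); then Sato (Jul 15, 1995); then Okonkwo (May 8, 1996); then Osei (Jun 18, 1996); then Johansson and Haddad (both Oct 26, 1996); then Abara (Jun 4, 1998); then Vasquez (Aug 16, 1999).
Johansson and Haddad are each Qualifier, so the next rule applies.
Johansson and Haddad both have ranking points 8790 pts, so the next rule applies.
Among Johansson and Haddad, by world ranking (lower first): Johansson (150) before Haddad (208).
Full order: Fontaine, Dimitriou, Sato, Okonkwo, Osei, Johansson, Haddad, Abara, Vasquez.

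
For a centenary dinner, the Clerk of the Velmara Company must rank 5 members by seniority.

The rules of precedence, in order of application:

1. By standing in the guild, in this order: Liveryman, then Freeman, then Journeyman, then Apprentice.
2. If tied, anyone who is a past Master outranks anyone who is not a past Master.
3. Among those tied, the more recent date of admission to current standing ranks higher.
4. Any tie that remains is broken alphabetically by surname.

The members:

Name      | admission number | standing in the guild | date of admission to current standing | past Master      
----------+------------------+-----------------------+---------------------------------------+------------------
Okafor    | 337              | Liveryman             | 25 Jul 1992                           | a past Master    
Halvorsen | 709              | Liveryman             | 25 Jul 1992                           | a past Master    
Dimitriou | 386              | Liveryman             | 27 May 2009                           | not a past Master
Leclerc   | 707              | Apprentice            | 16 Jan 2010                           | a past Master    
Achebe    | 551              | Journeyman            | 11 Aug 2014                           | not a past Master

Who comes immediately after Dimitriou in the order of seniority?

By standing in the guild: Halvorsen, Okafor and Dimitriou (Liveryman); then Achebe (Journeyman); then Leclerc (Apprentice).
Among Halvorsen, Okafor and Dimitriou, a past Master before not a past Master: Halvorsen and Okafor (a past Master) before Dimitriou (not a past Master).
Halvorsen and Okafor both have date of admission to current standing 25 Jul 1992, so the next rule applies.
Among Halvorsen and Okafor, alphabetically by surname: Halvorsen before Okafor.
Order: Halvorsen, Okafor, Dimitriou, Achebe, Leclerc.

Achebe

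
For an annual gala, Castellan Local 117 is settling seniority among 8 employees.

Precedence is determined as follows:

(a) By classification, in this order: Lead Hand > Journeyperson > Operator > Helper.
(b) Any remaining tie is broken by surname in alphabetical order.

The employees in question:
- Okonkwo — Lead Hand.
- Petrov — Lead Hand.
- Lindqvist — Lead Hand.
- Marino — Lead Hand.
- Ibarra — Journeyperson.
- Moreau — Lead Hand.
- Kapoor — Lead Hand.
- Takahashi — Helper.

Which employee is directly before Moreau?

Marino

By classification: Kapoor, Lindqvist, Marino, Moreau, Okonkwo and Petrov (Lead Hand); then Ibarra (Journeyperson); then Takahashi (Helper).
Among Kapoor, Lindqvist, Marino, Moreau, Okonkwo and Petrov, alphabetically by surname: Kapoor before Lindqvist before Marino before Moreau before Okonkwo before Petrov.
Order: Kapoor, Lindqvist, Marino, Moreau, Okonkwo, Petrov, Ibarra, Takahashi.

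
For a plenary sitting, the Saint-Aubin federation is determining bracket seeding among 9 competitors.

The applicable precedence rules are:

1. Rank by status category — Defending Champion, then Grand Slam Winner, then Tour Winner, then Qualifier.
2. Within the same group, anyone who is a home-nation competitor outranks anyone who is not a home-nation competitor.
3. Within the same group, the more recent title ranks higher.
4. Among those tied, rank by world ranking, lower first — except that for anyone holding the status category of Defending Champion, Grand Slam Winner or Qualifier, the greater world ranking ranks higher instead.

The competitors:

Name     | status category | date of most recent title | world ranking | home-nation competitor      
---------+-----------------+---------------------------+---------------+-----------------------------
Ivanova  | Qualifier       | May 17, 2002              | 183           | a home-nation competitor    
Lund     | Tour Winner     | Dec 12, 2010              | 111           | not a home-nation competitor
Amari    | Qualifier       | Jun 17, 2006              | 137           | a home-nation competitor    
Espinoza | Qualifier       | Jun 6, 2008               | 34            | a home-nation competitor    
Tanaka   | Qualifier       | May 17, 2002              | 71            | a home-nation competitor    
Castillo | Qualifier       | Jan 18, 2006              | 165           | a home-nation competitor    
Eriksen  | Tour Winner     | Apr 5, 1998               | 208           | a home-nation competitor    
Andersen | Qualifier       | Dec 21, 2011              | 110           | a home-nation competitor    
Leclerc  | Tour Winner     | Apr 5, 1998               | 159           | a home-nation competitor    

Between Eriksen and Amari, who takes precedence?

Eriksen

By status category: Leclerc, Eriksen and Lund (Tour Winner); then Andersen, Espinoza, Amari, Castillo, Ivanova and Tanaka (Qualifier).
Among Leclerc, Eriksen and Lund, a home-nation competitor before not a home-nation competitor: Leclerc and Eriksen (a home-nation competitor) before Lund (not a home-nation competitor).
Leclerc and Eriksen both have date of most recent title Apr 5, 1998, so the next rule applies.
Among Leclerc and Eriksen, by world ranking (lower first): Leclerc (159) before Eriksen (208).
Andersen, Espinoza, Amari, Castillo, Ivanova and Tanaka are each a home-nation competitor, so the next rule applies.
Among Andersen, Espinoza, Amari, Castillo, Ivanova and Tanaka, by date of most recent title (later first): Andersen (Dec 21, 2011) before Espinoza (Jun 6, 2008) before Amari (Jun 17, 2006) before Castillo (Jan 18, 2006) before Ivanova and Tanaka (May 17, 2002).
Among Ivanova and Tanaka, by world ranking (higher first) (reversed rule for this group): Ivanova (183) before Tanaka (71).
So Eriksen takes precedence.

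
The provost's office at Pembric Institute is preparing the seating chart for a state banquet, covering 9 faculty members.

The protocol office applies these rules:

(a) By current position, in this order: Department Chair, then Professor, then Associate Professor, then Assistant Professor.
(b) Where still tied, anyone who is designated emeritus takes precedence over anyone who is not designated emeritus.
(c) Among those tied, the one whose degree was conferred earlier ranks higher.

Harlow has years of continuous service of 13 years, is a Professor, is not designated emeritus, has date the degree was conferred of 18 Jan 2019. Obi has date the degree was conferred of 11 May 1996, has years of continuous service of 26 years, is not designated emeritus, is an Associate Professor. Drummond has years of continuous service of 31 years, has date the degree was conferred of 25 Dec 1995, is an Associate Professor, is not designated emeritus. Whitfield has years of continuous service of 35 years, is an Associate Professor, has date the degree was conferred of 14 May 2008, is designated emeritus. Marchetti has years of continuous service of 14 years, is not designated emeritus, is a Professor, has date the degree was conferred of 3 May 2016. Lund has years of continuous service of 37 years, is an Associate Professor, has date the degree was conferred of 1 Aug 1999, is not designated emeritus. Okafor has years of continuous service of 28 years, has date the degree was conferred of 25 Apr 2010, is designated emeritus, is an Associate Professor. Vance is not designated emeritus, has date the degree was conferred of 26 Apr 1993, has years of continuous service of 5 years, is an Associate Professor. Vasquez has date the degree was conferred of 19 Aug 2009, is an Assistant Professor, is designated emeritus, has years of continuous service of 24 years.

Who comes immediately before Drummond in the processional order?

By current position: Marchetti and Harlow (Professor); then Whitfield, Okafor, Vance, Drummond, Obi and Lund (Associate Professor); then Vasquez (Assistant Professor).
Marchetti and Harlow are each not designated emeritus, so the next rule applies.
Among Marchetti and Harlow, by date the degree was conferred (earlier first): Marchetti (3 May 2016) before Harlow (18 Jan 2019).
Among Whitfield, Okafor, Vance, Drummond, Obi and Lund, designated emeritus before not designated emeritus: Whitfield and Okafor (designated emeritus) before Vance, Drummond, Obi and Lund (not designated emeritus).
Among Whitfield and Okafor, by date the degree was conferred (earlier first): Whitfield (14 May 2008) before Okafor (25 Apr 2010).
Among Vance, Drummond, Obi and Lund, by date the degree was conferred (earlier first): Vance (26 Apr 1993) before Drummond (25 Dec 1995) before Obi (11 May 1996) before Lund (1 Aug 1999).
Order: Marchetti, Harlow, Whitfield, Okafor, Vance, Drummond, Obi, Lund, Vasquez.

Vance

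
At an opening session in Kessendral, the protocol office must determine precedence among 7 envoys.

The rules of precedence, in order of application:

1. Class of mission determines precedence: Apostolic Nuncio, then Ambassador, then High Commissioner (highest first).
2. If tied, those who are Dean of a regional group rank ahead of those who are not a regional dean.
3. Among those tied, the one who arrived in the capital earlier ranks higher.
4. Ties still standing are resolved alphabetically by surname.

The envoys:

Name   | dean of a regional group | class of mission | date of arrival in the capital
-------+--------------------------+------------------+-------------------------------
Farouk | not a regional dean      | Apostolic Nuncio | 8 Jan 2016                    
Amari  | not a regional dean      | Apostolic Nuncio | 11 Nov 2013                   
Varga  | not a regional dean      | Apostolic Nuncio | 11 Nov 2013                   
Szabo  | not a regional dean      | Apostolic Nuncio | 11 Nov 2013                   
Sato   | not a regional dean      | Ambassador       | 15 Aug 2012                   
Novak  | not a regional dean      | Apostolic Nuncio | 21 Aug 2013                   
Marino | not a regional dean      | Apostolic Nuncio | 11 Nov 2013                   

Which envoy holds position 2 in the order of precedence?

Amari

By class of mission: Novak, Amari, Marino, Szabo, Varga and Farouk (Apostolic Nuncio); then Sato (Ambassador).
Novak, Amari, Marino, Szabo, Varga and Farouk are each not a regional dean, so the next rule applies.
Among Novak, Amari, Marino, Szabo, Varga and Farouk, by date of arrival in the capital (earlier first): Novak (21 Aug 2013) before Amari, Marino, Szabo and Varga (11 Nov 2013) before Farouk (8 Jan 2016).
Among Amari, Marino, Szabo and Varga, alphabetically by surname: Amari before Marino before Szabo before Varga.
Order: Novak, Amari, Marino, Szabo, Varga, Farouk, Sato.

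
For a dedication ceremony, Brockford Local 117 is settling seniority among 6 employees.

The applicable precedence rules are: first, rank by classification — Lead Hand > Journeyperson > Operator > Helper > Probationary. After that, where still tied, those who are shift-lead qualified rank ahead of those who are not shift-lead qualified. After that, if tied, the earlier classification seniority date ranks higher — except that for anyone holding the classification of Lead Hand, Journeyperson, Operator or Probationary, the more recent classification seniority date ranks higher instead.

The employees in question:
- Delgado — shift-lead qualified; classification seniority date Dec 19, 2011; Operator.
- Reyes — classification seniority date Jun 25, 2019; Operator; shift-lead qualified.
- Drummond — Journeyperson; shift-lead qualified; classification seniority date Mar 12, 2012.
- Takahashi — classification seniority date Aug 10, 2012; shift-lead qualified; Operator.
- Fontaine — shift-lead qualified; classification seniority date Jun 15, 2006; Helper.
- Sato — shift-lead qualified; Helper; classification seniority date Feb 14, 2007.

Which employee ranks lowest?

Sato

By classification: Drummond (Journeyperson); then Reyes, Takahashi and Delgado (Operator); then Fontaine and Sato (Helper).
Reyes, Takahashi and Delgado are each shift-lead qualified, so the next rule applies.
Among Reyes, Takahashi and Delgado, by classification seniority date (later first) (reversed rule for this group): Reyes (Jun 25, 2019) before Takahashi (Aug 10, 2012) before Delgado (Dec 19, 2011).
Fontaine and Sato are each shift-lead qualified, so the next rule applies.
Among Fontaine and Sato, by classification seniority date (earlier first): Fontaine (Jun 15, 2006) before Sato (Feb 14, 2007).
Order: Drummond, Reyes, Takahashi, Delgado, Fontaine, Sato.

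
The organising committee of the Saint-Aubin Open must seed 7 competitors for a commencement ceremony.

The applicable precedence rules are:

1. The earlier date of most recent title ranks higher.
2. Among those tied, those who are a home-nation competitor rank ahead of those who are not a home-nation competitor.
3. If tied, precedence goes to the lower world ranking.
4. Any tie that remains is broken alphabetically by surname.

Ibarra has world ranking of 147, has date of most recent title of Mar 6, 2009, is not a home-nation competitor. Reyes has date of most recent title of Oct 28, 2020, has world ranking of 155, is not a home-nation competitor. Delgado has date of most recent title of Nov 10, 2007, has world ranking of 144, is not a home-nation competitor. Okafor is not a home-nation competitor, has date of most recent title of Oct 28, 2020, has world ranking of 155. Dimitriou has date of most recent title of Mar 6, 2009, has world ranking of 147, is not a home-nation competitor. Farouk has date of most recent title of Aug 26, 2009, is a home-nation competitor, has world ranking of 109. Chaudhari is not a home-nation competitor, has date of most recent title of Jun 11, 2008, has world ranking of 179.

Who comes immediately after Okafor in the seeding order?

By date of most recent title (earlier first): Delgado (Nov 10, 2007); then Chaudhari (Jun 11, 2008); then Dimitriou and Ibarra (both Mar 6, 2009); then Farouk (Aug 26, 2009); then Okafor and Reyes (both Oct 28, 2020).
Dimitriou and Ibarra are each not a home-nation competitor, so the next rule applies.
Dimitriou and Ibarra both have world ranking 147, so the next rule applies.
Among Dimitriou and Ibarra, alphabetically by surname: Dimitriou before Ibarra.
Okafor and Reyes are each not a home-nation competitor, so the next rule applies.
Okafor and Reyes both have world ranking 155, so the next rule applies.
Among Okafor and Reyes, alphabetically by surname: Okafor before Reyes.
Order: Delgado, Chaudhari, Dimitriou, Ibarra, Farouk, Okafor, Reyes.

Reyes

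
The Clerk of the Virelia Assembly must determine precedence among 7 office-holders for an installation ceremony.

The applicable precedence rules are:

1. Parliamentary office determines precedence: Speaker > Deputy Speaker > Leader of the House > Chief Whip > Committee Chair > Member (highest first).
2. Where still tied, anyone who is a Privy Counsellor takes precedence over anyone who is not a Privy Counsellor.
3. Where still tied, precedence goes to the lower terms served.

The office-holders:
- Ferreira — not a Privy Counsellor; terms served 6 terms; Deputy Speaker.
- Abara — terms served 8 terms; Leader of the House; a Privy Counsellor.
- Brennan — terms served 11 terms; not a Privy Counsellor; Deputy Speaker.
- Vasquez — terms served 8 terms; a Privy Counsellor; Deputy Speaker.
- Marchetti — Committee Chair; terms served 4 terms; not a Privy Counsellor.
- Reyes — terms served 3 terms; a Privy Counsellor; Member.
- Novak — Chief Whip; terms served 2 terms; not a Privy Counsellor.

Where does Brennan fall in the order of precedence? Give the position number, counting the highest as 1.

By parliamentary office: Vasquez, Ferreira and Brennan (Deputy Speaker); then Abara (Leader of the House); then Novak (Chief Whip); then Marchetti (Committee Chair); then Reyes (Member).
Among Vasquez, Ferreira and Brennan, a Privy Counsellor before not a Privy Counsellor: Vasquez (a Privy Counsellor) before Ferreira and Brennan (not a Privy Counsellor).
Among Ferreira and Brennan, by terms served (lower first): Ferreira (6 terms) before Brennan (11 terms).
Order: Vasquez, Ferreira, Brennan, Abara, Novak, Marchetti, Reyes. So position 3.

3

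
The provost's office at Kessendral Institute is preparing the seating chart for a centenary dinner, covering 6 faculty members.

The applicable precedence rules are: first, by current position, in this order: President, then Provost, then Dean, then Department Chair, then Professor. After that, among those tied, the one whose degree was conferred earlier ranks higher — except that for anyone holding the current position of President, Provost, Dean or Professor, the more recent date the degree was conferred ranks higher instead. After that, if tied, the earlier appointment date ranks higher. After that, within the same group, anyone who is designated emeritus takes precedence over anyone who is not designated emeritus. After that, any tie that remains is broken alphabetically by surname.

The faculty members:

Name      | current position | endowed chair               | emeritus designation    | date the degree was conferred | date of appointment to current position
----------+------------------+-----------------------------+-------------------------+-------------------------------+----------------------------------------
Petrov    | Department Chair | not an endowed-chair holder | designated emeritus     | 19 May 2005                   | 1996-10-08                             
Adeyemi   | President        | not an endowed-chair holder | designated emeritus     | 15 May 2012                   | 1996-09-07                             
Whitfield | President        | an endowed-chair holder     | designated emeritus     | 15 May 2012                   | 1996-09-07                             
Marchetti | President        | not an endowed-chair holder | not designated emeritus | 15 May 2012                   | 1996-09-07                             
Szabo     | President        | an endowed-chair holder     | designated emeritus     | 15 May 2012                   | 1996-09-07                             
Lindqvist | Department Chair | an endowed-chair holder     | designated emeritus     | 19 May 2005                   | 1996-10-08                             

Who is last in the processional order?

Petrov

By current position: Adeyemi, Szabo, Whitfield and Marchetti (President); then Lindqvist and Petrov (Department Chair).
Adeyemi, Szabo, Whitfield and Marchetti all have date the degree was conferred 15 May 2012, so the next rule applies.
Adeyemi, Szabo, Whitfield and Marchetti all have date of appointment to current position 1996-09-07, so the next rule applies.
Among Adeyemi, Szabo, Whitfield and Marchetti, designated emeritus before not designated emeritus: Adeyemi, Szabo and Whitfield (designated emeritus) before Marchetti (not designated emeritus).
Among Adeyemi, Szabo and Whitfield, alphabetically by surname: Adeyemi before Szabo before Whitfield.
Lindqvist and Petrov both have date the degree was conferred 19 May 2005, so the next rule applies.
Lindqvist and Petrov both have date of appointment to current position 1996-10-08, so the next rule applies.
Lindqvist and Petrov are each designated emeritus, so the next rule applies.
Among Lindqvist and Petrov, alphabetically by surname: Lindqvist before Petrov.
Order: Adeyemi, Szabo, Whitfield, Marchetti, Lindqvist, Petrov.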